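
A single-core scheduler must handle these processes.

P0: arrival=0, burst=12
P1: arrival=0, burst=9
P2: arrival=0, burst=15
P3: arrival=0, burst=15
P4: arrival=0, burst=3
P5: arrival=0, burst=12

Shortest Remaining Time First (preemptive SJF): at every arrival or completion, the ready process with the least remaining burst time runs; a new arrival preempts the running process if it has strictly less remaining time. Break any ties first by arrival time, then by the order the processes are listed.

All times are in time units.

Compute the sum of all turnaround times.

192

Timeline: | P4 0-3 | P1 3-12 | P0 12-24 | P5 24-36 | P2 36-51 | P3 51-66 |
Completion: P0=24  P1=12  P2=51  P3=66  P4=3  P5=36
Turnaround (C−A): P0=24  P1=12  P2=51  P3=66  P4=3  P5=36
Turnaround = completion − arrival: P0=24, P1=12, P2=51, P3=66, P4=3, P5=36
Total turnaround = 24 + 12 + 51 + 66 + 3 + 36 = 192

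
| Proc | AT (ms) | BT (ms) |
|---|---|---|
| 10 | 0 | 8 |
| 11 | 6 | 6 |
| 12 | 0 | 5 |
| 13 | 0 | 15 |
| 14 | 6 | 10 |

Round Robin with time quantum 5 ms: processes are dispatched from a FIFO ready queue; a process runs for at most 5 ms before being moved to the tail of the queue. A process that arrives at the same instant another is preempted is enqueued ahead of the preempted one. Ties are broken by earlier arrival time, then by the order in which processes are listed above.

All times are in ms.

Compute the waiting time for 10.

Schedule: | 10 0-5 | 12 5-10 | 13 10-15 | 10 15-18 | 11 18-23 | 14 23-28 | 13 28-33 | 11 33-34 | 14 34-39 | 13 39-44 |
Completion: 10=18  11=34  12=10  13=44  14=39
Turnaround (C−A): 10=18  11=28  12=10  13=44  14=33
Waiting(10) = turnaround − burst = 18 − 8 = 10

10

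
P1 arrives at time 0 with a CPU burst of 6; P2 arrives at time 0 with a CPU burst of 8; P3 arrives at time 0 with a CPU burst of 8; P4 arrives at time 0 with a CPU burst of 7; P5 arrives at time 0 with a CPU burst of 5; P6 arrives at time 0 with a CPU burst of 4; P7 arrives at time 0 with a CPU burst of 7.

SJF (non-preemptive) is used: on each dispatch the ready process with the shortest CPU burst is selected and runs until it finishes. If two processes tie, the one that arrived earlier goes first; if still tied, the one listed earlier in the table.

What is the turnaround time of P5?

9

Gantt: | P6 0-4 | P5 4-9 | P1 9-15 | P4 15-22 | P7 22-29 | P2 29-37 | P3 37-45 |
Completion: P1=15  P2=37  P3=45  P4=22  P5=9  P6=4  P7=29
Turnaround (C−A): P1=15  P2=37  P3=45  P4=22  P5=9  P6=4  P7=29
Turnaround(P5) = completion − arrival = 9 − 0 = 9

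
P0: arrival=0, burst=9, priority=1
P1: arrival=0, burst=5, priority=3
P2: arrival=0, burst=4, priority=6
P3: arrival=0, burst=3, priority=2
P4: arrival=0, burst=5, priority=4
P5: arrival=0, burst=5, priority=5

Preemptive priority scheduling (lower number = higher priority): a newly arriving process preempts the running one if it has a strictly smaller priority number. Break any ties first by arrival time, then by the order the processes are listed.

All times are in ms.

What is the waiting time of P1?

12

Schedule: | P0 0-9 | P3 9-12 | P1 12-17 | P4 17-22 | P5 22-27 | P2 27-31 |
Completion: P0=9  P1=17  P2=31  P3=12  P4=22  P5=27
Turnaround (C−A): P0=9  P1=17  P2=31  P3=12  P4=22  P5=27
Waiting(P1) = turnaround − burst = 17 − 5 = 12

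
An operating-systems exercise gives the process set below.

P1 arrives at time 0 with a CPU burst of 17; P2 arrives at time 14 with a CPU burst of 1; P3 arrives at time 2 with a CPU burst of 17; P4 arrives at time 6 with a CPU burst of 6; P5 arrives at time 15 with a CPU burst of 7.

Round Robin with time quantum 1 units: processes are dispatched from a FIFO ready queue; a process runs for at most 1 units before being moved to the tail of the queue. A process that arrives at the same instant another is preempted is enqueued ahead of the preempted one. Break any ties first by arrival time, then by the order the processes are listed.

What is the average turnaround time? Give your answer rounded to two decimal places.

27.80

Schedule: | P1 0-2 | P3 2-3 | P1 3-4 | P3 4-5 | P1 5-6 | P3 6-7 | P4 7-8 | P1 8-9 | P3 9-10 | P4 10-11 | P1 11-12 | P3 12-13 | P4 13-14 | P1 14-15 | P3 15-16 | P2 16-17 | P4 17-18 | P5 18-19 | P1 19-20 | P3 20-21 | P4 21-22 | P5 22-23 | P1 23-24 | P3 24-25 | P4 25-26 | P5 26-27 | P1 27-28 | P3 28-29 | P5 29-30 | P1 30-31 | P3 31-32 | P5 32-33 | P1 33-34 | P3 34-35 | P5 35-36 | P1 36-37 | P3 37-38 | P5 38-39 | P1 39-40 | P3 40-41 | P1 41-42 | P3 42-43 | P1 43-44 | P3 44-45 | P1 45-46 | P3 46-48 |
Completion: P1=46  P2=17  P3=48  P4=26  P5=39
Turnaround times: P1=46, P2=3, P3=46, P4=20, P5=24
Average turnaround = (46+3+46+20+24) / 5 = 139/5 = 27.80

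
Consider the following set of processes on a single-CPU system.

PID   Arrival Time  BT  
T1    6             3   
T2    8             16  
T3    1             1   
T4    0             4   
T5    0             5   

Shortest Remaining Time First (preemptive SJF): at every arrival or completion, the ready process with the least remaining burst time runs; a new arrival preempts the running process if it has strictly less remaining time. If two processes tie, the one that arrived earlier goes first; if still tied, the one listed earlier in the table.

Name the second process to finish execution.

Timeline: | T4 0-1 | T3 1-2 | T4 2-5 | T5 5-6 | T1 6-9 | T5 9-13 | T2 13-29 |
Completion: T1=9  T2=29  T3=2  T4=5  T5=13
Turnaround (C−A): T1=3  T2=21  T3=1  T4=5  T5=13
Finish order: T3 → T4 → T1 → T5 → T2

T4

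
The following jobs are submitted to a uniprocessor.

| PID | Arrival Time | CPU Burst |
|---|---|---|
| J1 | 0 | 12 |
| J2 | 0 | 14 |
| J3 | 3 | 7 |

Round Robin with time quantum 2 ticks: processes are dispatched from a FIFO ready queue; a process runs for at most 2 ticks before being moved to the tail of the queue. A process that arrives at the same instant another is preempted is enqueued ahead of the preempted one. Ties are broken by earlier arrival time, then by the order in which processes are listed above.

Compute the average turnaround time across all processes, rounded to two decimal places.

28.00

Schedule: | J1 0-2 | J2 2-4 | J1 4-6 | J3 6-8 | J2 8-10 | J1 10-12 | J3 12-14 | J2 14-16 | J1 16-18 | J3 18-20 | J2 20-22 | J1 22-24 | J3 24-25 | J2 25-27 | J1 27-29 | J2 29-33 |
Completion: J1=29  J2=33  J3=25
Turnaround (C−A): J1=29  J2=33  J3=22
Turnaround times: J1=29, J2=33, J3=22
Average turnaround = (29+33+22) / 3 = 84/3 = 28.00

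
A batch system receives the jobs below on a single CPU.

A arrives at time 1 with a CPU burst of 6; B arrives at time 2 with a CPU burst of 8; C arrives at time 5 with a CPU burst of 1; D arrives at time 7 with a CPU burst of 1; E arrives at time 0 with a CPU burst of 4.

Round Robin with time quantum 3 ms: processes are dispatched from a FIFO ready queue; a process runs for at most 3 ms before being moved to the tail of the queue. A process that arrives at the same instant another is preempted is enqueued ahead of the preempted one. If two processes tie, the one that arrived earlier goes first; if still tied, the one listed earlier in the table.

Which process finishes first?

Schedule: | E 0-3 | A 3-6 | B 6-9 | E 9-10 | C 10-11 | A 11-14 | D 14-15 | B 15-20 |
Completion: A=14  B=20  C=11  D=15  E=10
Turnaround (C−A): A=13  B=18  C=6  D=8  E=10
Finish order: E → C → A → D → B

E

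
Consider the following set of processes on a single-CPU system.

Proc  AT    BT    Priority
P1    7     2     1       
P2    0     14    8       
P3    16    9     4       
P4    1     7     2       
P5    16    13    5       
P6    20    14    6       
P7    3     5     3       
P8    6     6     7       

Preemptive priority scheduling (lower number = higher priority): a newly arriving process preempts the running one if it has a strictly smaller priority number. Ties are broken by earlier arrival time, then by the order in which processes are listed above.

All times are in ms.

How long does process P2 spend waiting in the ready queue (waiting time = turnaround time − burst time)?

Gantt: | P2 0-1 | P4 1-7 | P1 7-9 | P4 9-10 | P7 10-15 | P8 15-16 | P3 16-25 | P5 25-38 | P6 38-52 | P8 52-57 | P2 57-70 |
Completion: P1=9  P2=70  P3=25  P4=10  P5=38  P6=52  P7=15  P8=57
Turnaround (C−A): P1=2  P2=70  P3=9  P4=9  P5=22  P6=32  P7=12  P8=51
Waiting(P2) = turnaround − burst = 70 − 14 = 56

56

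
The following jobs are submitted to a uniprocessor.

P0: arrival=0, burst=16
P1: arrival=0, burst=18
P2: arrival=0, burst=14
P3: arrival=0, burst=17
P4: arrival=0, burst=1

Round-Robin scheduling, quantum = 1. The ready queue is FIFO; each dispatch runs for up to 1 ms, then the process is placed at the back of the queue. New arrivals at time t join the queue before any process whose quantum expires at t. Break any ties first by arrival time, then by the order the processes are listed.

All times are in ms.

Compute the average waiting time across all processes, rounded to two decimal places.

37.40

Gantt: | P0 0-1 | P1 1-2 | P2 2-3 | P3 3-4 | P4 4-5 | P0 5-6 | P1 6-7 | P2 7-8 | P3 8-9 | P0 9-10 | P1 10-11 | P2 11-12 | P3 12-13 | P0 13-14 | P1 14-15 | P2 15-16 | P3 16-17 | P0 17-18 | P1 18-19 | P2 19-20 | P3 20-21 | P0 21-22 | P1 22-23 | P2 23-24 | P3 24-25 | P0 25-26 | P1 26-27 | P2 27-28 | P3 28-29 | P0 29-30 | P1 30-31 | P2 31-32 | P3 32-33 | P0 33-34 | P1 34-35 | P2 35-36 | P3 36-37 | P0 37-38 | P1 38-39 | P2 39-40 | P3 40-41 | P0 41-42 | P1 42-43 | P2 43-44 | P3 44-45 | P0 45-46 | P1 46-47 | P2 47-48 | P3 48-49 | P0 49-50 | P1 50-51 | P2 51-52 | P3 52-53 | P0 53-54 | P1 54-55 | P2 55-56 | P3 56-57 | P0 57-58 | P1 58-59 | P3 59-60 | P0 60-61 | P1 61-62 | P3 62-63 | P1 63-64 | P3 64-65 | P1 65-66 |
Completion: P0=61  P1=66  P2=56  P3=65  P4=5
Waiting times: P0=45, P1=48, P2=42, P3=48, P4=4
Average waiting = (45+48+42+48+4) / 5 = 187/5 = 37.40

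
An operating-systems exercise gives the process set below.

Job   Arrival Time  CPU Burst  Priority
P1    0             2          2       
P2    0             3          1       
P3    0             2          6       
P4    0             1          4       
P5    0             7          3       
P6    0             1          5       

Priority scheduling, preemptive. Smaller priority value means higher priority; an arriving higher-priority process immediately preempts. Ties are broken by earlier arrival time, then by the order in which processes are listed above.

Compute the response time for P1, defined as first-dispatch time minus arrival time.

Gantt: | P2 0-3 | P1 3-5 | P5 5-12 | P4 12-13 | P6 13-14 | P3 14-16 |
Completion: P1=5  P2=3  P3=16  P4=13  P5=12  P6=14
Response(P1) = first start − arrival = 3 − 0 = 3

3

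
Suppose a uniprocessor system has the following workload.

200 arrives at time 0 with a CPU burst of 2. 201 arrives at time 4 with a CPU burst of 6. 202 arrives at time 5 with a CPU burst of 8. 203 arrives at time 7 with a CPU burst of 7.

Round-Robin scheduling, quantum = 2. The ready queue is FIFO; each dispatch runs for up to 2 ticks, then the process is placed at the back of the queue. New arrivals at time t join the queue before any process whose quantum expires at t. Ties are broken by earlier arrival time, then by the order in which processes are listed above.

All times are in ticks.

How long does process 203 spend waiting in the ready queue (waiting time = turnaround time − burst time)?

Gantt: | 200 0-2 | idle 2-4 | 201 4-6 | 202 6-8 | 201 8-10 | 203 10-12 | 202 12-14 | 201 14-16 | 203 16-18 | 202 18-20 | 203 20-22 | 202 22-24 | 203 24-25 |
Completion: 200=2  201=16  202=24  203=25
Turnaround (C−A): 200=2  201=12  202=19  203=18
Waiting(203) = turnaround − burst = 18 − 7 = 11

11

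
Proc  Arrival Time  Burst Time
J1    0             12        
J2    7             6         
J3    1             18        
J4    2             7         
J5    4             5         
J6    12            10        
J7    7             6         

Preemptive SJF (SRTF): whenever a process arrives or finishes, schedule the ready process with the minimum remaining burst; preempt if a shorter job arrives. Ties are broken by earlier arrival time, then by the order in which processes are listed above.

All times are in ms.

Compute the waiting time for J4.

Schedule: | J1 0-2 | J4 2-9 | J5 9-14 | J2 14-20 | J7 20-26 | J1 26-36 | J6 36-46 | J3 46-64 |
Completion: J1=36  J2=20  J3=64  J4=9  J5=14  J6=46  J7=26
Turnaround (C−A): J1=36  J2=13  J3=63  J4=7  J5=10  J6=34  J7=19
Waiting(J4) = turnaround − burst = 7 − 7 = 0

0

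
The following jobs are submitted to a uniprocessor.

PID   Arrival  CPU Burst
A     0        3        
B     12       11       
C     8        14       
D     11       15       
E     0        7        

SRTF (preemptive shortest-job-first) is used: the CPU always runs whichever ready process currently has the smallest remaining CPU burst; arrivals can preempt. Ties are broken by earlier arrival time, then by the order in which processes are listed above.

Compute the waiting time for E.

3

Gantt: | A 0-3 | E 3-10 | C 10-12 | B 12-23 | C 23-35 | D 35-50 |
Completion: A=3  B=23  C=35  D=50  E=10
Waiting(E) = turnaround − burst = 10 − 7 = 3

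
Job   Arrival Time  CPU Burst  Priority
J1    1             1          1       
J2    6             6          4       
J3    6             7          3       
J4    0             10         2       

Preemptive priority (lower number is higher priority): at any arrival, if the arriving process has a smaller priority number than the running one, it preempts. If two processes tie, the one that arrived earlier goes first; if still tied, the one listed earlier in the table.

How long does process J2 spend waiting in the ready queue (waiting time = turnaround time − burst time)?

12

Gantt: | J4 0-1 | J1 1-2 | J4 2-11 | J3 11-18 | J2 18-24 |
Completion: J1=2  J2=24  J3=18  J4=11
Turnaround (C−A): J1=1  J2=18  J3=12  J4=11
Waiting(J2) = turnaround − burst = 18 − 6 = 12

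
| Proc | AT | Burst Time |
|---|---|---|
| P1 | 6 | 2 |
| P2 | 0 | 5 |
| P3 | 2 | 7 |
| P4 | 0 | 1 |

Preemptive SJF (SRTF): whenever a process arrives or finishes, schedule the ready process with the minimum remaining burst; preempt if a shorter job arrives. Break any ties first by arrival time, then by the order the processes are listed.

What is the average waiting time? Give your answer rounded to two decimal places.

1.75

Schedule: | P4 0-1 | P2 1-6 | P1 6-8 | P3 8-15 |
Completion: P1=8  P2=6  P3=15  P4=1
Turnaround (C−A): P1=2  P2=6  P3=13  P4=1
Waiting times: P1=0, P2=1, P3=6, P4=0
Average waiting = (0+1+6+0) / 4 = 7/4 = 1.75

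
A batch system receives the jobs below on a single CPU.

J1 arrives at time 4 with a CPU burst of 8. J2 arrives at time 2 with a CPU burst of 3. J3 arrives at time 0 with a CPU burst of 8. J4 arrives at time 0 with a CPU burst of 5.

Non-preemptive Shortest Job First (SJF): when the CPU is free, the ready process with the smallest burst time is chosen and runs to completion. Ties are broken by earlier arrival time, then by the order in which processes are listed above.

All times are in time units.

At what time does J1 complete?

Timeline: | J4 0-5 | J2 5-8 | J3 8-16 | J1 16-24 |
Completion: J1=24  J2=8  J3=16  J4=5

24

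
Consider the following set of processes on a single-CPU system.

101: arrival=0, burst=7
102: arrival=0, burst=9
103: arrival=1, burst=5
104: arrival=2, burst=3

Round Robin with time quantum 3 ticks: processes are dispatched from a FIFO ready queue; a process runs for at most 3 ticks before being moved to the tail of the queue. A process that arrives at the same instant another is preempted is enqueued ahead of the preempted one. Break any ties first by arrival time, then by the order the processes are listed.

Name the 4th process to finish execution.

Gantt: | 101 0-3 | 102 3-6 | 103 6-9 | 104 9-12 | 101 12-15 | 102 15-18 | 103 18-20 | 101 20-21 | 102 21-24 |
Completion: 101=21  102=24  103=20  104=12
Turnaround (C−A): 101=21  102=24  103=19  104=10
Finish order: 104 → 103 → 101 → 102

102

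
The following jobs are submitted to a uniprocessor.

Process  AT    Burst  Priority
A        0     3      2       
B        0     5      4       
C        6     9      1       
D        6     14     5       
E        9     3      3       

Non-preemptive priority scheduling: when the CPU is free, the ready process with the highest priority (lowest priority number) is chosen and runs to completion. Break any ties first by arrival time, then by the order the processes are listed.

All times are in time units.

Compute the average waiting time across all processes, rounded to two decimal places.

5.40

Gantt: | A 0-3 | B 3-8 | C 8-17 | E 17-20 | D 20-34 |
Completion: A=3  B=8  C=17  D=34  E=20
Turnaround (C−A): A=3  B=8  C=11  D=28  E=11
Waiting times: A=0, B=3, C=2, D=14, E=8
Average waiting = (0+3+2+14+8) / 5 = 27/5 = 5.40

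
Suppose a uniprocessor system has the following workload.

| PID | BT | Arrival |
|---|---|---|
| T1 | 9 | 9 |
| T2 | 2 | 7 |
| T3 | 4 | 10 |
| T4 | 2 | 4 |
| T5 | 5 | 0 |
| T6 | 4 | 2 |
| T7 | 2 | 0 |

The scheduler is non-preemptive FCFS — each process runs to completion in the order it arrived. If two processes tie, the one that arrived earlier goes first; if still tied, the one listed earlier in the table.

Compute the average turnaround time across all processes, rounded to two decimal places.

Gantt: | T5 0-5 | T7 5-7 | T6 7-11 | T4 11-13 | T2 13-15 | T1 15-24 | T3 24-28 |
Completion: T1=24  T2=15  T3=28  T4=13  T5=5  T6=11  T7=7
Turnaround (C−A): T1=15  T2=8  T3=18  T4=9  T5=5  T6=9  T7=7
Turnaround times: T1=15, T2=8, T3=18, T4=9, T5=5, T6=9, T7=7
Average turnaround = (15+8+18+9+5+9+7) / 7 = 71/7 = 10.14

10.14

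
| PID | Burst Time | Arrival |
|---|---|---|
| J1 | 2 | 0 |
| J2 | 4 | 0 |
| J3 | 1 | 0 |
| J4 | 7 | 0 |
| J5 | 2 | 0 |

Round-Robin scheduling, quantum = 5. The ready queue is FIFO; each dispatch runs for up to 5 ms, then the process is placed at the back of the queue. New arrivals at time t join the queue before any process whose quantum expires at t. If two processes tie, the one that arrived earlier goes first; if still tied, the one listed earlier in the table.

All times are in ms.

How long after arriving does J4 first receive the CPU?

7

Timeline: | J1 0-2 | J2 2-6 | J3 6-7 | J4 7-12 | J5 12-14 | J4 14-16 |
Completion: J1=2  J2=6  J3=7  J4=16  J5=14
Turnaround (C−A): J1=2  J2=6  J3=7  J4=16  J5=14
Response(J4) = first start − arrival = 7 − 0 = 7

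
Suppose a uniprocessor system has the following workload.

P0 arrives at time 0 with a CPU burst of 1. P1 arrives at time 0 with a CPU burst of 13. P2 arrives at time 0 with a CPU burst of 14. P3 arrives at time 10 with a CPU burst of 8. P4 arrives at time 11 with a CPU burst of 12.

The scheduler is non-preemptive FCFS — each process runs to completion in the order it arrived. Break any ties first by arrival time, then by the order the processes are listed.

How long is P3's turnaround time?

Schedule: | P0 0-1 | P1 1-14 | P2 14-28 | P3 28-36 | P4 36-48 |
Completion: P0=1  P1=14  P2=28  P3=36  P4=48
Turnaround (C−A): P0=1  P1=14  P2=28  P3=26  P4=37
Turnaround(P3) = completion − arrival = 36 − 10 = 26

26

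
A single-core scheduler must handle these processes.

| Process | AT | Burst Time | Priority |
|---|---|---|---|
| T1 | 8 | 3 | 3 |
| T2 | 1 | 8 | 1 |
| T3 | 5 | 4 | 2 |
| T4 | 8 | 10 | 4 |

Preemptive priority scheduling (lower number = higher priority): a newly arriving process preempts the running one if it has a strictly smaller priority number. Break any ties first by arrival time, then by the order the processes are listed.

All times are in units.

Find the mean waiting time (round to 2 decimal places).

4.25

Timeline: | idle 0-1 | T2 1-9 | T3 9-13 | T1 13-16 | T4 16-26 |
Completion: T1=16  T2=9  T3=13  T4=26
Turnaround (C−A): T1=8  T2=8  T3=8  T4=18
Waiting times: T1=5, T2=0, T3=4, T4=8
Average waiting = (5+0+4+8) / 4 = 17/4 = 4.25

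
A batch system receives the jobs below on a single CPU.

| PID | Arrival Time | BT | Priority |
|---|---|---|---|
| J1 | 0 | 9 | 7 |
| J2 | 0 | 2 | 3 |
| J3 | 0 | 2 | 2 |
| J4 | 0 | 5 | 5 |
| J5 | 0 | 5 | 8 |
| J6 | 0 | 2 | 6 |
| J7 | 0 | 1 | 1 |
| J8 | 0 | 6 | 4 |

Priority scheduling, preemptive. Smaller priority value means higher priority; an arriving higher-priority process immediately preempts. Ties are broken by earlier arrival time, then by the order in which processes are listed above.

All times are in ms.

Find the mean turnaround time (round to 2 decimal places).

Timeline: | J7 0-1 | J3 1-3 | J2 3-5 | J8 5-11 | J4 11-16 | J6 16-18 | J1 18-27 | J5 27-32 |
Completion: J1=27  J2=5  J3=3  J4=16  J5=32  J6=18  J7=1  J8=11
Turnaround (C−A): J1=27  J2=5  J3=3  J4=16  J5=32  J6=18  J7=1  J8=11
Turnaround times: J1=27, J2=5, J3=3, J4=16, J5=32, J6=18, J7=1, J8=11
Average turnaround = (27+5+3+16+32+18+1+11) / 8 = 113/8 = 14.13

14.13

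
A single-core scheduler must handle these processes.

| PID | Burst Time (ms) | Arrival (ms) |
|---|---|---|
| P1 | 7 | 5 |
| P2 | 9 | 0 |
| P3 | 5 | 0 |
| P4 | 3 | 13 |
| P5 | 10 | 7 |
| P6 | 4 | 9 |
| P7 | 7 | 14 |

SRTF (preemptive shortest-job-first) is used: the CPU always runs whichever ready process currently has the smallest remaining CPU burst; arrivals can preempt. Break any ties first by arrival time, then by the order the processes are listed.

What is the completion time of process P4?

19

Timeline: | P3 0-5 | P1 5-12 | P6 12-16 | P4 16-19 | P7 19-26 | P2 26-35 | P5 35-45 |
Completion: P1=12  P2=35  P3=5  P4=19  P5=45  P6=16  P7=26
Turnaround (C−A): P1=7  P2=35  P3=5  P4=6  P5=38  P6=7  P7=12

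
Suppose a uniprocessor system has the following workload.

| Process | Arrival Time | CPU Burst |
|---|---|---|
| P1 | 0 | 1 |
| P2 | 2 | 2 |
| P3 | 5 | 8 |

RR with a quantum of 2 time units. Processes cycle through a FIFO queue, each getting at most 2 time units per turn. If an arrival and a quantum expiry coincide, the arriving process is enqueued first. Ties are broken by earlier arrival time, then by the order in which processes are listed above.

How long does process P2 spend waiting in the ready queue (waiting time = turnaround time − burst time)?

Timeline: | P1 0-1 | idle 1-2 | P2 2-4 | idle 4-5 | P3 5-13 |
Completion: P1=1  P2=4  P3=13
Turnaround (C−A): P1=1  P2=2  P3=8
Waiting(P2) = turnaround − burst = 2 − 2 = 0

0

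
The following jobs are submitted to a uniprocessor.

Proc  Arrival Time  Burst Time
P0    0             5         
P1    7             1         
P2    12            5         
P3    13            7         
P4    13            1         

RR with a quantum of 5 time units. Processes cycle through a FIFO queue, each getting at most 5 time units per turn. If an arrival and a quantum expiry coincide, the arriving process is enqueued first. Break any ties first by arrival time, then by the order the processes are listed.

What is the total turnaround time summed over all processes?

Timeline: | P0 0-5 | idle 5-7 | P1 7-8 | idle 8-12 | P2 12-17 | P3 17-22 | P4 22-23 | P3 23-25 |
Completion: P0=5  P1=8  P2=17  P3=25  P4=23
Turnaround (C−A): P0=5  P1=1  P2=5  P3=12  P4=10
Turnaround = completion − arrival: P0=5, P1=1, P2=5, P3=12, P4=10
Total turnaround = 5 + 1 + 5 + 12 + 10 = 33

33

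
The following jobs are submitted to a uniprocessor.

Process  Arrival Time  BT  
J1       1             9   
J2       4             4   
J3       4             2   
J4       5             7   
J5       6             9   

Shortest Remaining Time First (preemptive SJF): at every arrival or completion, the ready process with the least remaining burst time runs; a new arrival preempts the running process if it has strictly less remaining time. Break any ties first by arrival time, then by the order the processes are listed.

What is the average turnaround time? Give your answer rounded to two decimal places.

Schedule: | idle 0-1 | J1 1-4 | J3 4-6 | J2 6-10 | J1 10-16 | J4 16-23 | J5 23-32 |
Completion: J1=16  J2=10  J3=6  J4=23  J5=32
Turnaround times: J1=15, J2=6, J3=2, J4=18, J5=26
Average turnaround = (15+6+2+18+26) / 5 = 67/5 = 13.40

13.40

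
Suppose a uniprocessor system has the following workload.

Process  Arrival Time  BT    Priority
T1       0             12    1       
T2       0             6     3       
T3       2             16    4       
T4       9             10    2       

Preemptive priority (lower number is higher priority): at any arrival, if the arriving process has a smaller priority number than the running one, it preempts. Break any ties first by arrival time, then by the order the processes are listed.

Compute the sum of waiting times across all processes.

Gantt: | T1 0-12 | T4 12-22 | T2 22-28 | T3 28-44 |
Completion: T1=12  T2=28  T3=44  T4=22
Waiting = turnaround − burst: T1=0, T2=22, T3=26, T4=3
Total waiting = 0 + 22 + 26 + 3 = 51

51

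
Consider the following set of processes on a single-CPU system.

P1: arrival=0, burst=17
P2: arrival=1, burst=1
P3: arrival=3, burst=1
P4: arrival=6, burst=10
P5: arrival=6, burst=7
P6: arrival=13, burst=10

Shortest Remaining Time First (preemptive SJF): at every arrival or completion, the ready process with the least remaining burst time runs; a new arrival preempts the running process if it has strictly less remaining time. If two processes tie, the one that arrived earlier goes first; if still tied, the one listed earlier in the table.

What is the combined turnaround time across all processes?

92

Timeline: | P1 0-1 | P2 1-2 | P1 2-3 | P3 3-4 | P1 4-6 | P5 6-13 | P4 13-23 | P6 23-33 | P1 33-46 |
Completion: P1=46  P2=2  P3=4  P4=23  P5=13  P6=33
Turnaround (C−A): P1=46  P2=1  P3=1  P4=17  P5=7  P6=20
Turnaround = completion − arrival: P1=46, P2=1, P3=1, P4=17, P5=7, P6=20
Total turnaround = 46 + 1 + 1 + 17 + 7 + 20 = 92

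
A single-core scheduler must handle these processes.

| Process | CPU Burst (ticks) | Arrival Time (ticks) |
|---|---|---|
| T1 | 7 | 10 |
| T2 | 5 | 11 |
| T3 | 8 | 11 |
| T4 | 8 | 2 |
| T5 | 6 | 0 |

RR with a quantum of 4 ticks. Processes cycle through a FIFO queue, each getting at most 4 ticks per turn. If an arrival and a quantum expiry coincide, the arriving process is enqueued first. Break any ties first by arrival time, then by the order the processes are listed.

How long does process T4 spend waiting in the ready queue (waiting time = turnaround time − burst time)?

4

Gantt: | T5 0-4 | T4 4-8 | T5 8-10 | T4 10-14 | T1 14-18 | T2 18-22 | T3 22-26 | T1 26-29 | T2 29-30 | T3 30-34 |
Completion: T1=29  T2=30  T3=34  T4=14  T5=10
Turnaround (C−A): T1=19  T2=19  T3=23  T4=12  T5=10
Waiting(T4) = turnaround − burst = 12 − 8 = 4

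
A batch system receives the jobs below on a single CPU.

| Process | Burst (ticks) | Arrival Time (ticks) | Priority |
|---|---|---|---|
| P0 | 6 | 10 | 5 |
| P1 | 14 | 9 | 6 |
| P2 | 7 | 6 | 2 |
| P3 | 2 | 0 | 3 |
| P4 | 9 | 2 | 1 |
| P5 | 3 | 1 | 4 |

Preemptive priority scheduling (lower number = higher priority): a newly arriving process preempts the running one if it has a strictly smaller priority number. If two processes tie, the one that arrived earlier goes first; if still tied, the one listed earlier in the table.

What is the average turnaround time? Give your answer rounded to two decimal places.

Schedule: | P3 0-2 | P4 2-11 | P2 11-18 | P5 18-21 | P0 21-27 | P1 27-41 |
Completion: P0=27  P1=41  P2=18  P3=2  P4=11  P5=21
Turnaround times: P0=17, P1=32, P2=12, P3=2, P4=9, P5=20
Average turnaround = (17+32+12+2+9+20) / 6 = 92/6 = 15.33

15.33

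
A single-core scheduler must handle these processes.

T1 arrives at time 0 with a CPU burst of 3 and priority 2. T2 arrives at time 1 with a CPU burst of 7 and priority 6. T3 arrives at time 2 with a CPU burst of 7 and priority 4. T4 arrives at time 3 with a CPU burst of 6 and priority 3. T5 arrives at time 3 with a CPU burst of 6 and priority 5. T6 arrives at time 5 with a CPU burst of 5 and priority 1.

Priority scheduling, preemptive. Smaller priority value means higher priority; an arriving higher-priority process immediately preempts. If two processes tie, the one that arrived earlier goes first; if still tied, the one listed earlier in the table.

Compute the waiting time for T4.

5

Gantt: | T1 0-3 | T4 3-5 | T6 5-10 | T4 10-14 | T3 14-21 | T5 21-27 | T2 27-34 |
Completion: T1=3  T2=34  T3=21  T4=14  T5=27  T6=10
Turnaround (C−A): T1=3  T2=33  T3=19  T4=11  T5=24  T6=5
Waiting(T4) = turnaround − burst = 11 − 6 = 5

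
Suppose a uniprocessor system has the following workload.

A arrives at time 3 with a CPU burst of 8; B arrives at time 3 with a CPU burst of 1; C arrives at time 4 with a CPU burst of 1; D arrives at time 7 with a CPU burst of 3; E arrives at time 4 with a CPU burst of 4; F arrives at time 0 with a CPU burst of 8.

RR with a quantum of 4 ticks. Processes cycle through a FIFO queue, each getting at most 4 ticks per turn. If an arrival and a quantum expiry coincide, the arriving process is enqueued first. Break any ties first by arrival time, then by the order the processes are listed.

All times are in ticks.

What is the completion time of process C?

Gantt: | F 0-4 | A 4-8 | B 8-9 | C 9-10 | E 10-14 | F 14-18 | D 18-21 | A 21-25 |
Completion: A=25  B=9  C=10  D=21  E=14  F=18
Turnaround (C−A): A=22  B=6  C=6  D=14  E=10  F=18

10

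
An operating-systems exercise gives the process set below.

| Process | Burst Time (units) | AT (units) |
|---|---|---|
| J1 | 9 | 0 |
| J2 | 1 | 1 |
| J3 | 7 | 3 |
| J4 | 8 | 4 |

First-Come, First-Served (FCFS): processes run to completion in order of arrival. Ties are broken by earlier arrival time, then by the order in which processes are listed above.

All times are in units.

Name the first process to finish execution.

J1

Gantt: | J1 0-9 | J2 9-10 | J3 10-17 | J4 17-25 |
Completion: J1=9  J2=10  J3=17  J4=25
Finish order: J1 → J2 → J3 → J4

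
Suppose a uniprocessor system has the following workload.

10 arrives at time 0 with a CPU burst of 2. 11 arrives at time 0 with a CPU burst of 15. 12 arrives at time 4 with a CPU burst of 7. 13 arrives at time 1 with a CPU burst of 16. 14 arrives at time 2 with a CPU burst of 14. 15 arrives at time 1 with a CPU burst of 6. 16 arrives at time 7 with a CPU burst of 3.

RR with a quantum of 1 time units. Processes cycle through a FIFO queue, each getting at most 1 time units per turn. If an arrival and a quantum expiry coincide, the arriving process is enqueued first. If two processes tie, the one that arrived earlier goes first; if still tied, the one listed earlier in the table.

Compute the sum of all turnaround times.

Timeline: | 10 0-1 | 11 1-2 | 13 2-3 | 15 3-4 | 10 4-5 | 14 5-6 | 11 6-7 | 13 7-8 | 12 8-9 | 15 9-10 | 14 10-11 | 16 11-12 | 11 12-13 | 13 13-14 | 12 14-15 | 15 15-16 | 14 16-17 | 16 17-18 | 11 18-19 | 13 19-20 | 12 20-21 | 15 21-22 | 14 22-23 | 16 23-24 | 11 24-25 | 13 25-26 | 12 26-27 | 15 27-28 | 14 28-29 | 11 29-30 | 13 30-31 | 12 31-32 | 15 32-33 | 14 33-34 | 11 34-35 | 13 35-36 | 12 36-37 | 14 37-38 | 11 38-39 | 13 39-40 | 12 40-41 | 14 41-42 | 11 42-43 | 13 43-44 | 14 44-45 | 11 45-46 | 13 46-47 | 14 47-48 | 11 48-49 | 13 49-50 | 14 50-51 | 11 51-52 | 13 52-53 | 14 53-54 | 11 54-55 | 13 55-56 | 14 56-57 | 11 57-58 | 13 58-59 | 14 59-60 | 11 60-61 | 13 61-63 |
Completion: 10=5  11=61  12=41  13=63  14=60  15=33  16=24
Turnaround (C−A): 10=5  11=61  12=37  13=62  14=58  15=32  16=17
Turnaround = completion − arrival: 10=5, 11=61, 12=37, 13=62, 14=58, 15=32, 16=17
Total turnaround = 5 + 61 + 37 + 62 + 58 + 32 + 17 = 272

272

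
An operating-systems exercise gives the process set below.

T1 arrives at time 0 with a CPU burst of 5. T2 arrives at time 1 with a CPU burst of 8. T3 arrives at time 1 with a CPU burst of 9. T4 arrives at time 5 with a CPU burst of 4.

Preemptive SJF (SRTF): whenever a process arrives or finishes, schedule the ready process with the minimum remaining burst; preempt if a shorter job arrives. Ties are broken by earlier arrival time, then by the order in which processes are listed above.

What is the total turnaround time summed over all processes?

Gantt: | T1 0-5 | T4 5-9 | T2 9-17 | T3 17-26 |
Completion: T1=5  T2=17  T3=26  T4=9
Turnaround (C−A): T1=5  T2=16  T3=25  T4=4
Turnaround = completion − arrival: T1=5, T2=16, T3=25, T4=4
Total turnaround = 5 + 16 + 25 + 4 = 50

50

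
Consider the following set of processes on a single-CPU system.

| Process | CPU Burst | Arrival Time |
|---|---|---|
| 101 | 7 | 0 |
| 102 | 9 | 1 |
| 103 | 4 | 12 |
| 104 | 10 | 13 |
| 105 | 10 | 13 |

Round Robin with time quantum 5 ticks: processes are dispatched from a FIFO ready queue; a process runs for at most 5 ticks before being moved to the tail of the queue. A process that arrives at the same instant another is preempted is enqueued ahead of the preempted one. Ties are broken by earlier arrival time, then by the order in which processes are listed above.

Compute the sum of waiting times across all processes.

Schedule: | 101 0-5 | 102 5-10 | 101 10-12 | 102 12-16 | 103 16-20 | 104 20-25 | 105 25-30 | 104 30-35 | 105 35-40 |
Completion: 101=12  102=16  103=20  104=35  105=40
Waiting = turnaround − burst: 101=5, 102=6, 103=4, 104=12, 105=17
Total waiting = 5 + 6 + 4 + 12 + 17 = 44

44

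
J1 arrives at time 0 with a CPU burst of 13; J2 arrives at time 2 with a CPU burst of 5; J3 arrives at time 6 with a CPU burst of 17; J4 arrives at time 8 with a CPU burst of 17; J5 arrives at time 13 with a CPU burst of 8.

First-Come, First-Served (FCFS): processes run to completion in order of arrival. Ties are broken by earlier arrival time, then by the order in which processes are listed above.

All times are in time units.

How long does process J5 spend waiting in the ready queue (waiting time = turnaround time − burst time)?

39

Gantt: | J1 0-13 | J2 13-18 | J3 18-35 | J4 35-52 | J5 52-60 |
Completion: J1=13  J2=18  J3=35  J4=52  J5=60
Waiting(J5) = turnaround − burst = 47 − 8 = 39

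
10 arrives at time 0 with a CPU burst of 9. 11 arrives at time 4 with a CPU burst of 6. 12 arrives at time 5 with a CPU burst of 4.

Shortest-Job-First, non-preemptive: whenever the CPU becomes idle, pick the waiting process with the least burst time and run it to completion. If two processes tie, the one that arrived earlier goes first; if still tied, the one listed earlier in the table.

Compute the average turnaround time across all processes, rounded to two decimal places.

10.67

Gantt: | 10 0-9 | 12 9-13 | 11 13-19 |
Completion: 10=9  11=19  12=13
Turnaround times: 10=9, 11=15, 12=8
Average turnaround = (9+15+8) / 3 = 32/3 = 10.67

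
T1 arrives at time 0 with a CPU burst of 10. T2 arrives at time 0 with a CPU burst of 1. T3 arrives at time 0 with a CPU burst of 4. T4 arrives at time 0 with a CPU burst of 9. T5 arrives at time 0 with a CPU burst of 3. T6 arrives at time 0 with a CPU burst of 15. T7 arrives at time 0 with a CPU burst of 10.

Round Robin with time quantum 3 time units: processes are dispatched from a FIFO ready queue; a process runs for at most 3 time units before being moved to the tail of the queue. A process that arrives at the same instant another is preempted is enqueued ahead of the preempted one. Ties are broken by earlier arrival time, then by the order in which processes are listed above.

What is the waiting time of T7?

39

Schedule: | T1 0-3 | T2 3-4 | T3 4-7 | T4 7-10 | T5 10-13 | T6 13-16 | T7 16-19 | T1 19-22 | T3 22-23 | T4 23-26 | T6 26-29 | T7 29-32 | T1 32-35 | T4 35-38 | T6 38-41 | T7 41-44 | T1 44-45 | T6 45-48 | T7 48-49 | T6 49-52 |
Completion: T1=45  T2=4  T3=23  T4=38  T5=13  T6=52  T7=49
Turnaround (C−A): T1=45  T2=4  T3=23  T4=38  T5=13  T6=52  T7=49
Waiting(T7) = turnaround − burst = 49 − 10 = 39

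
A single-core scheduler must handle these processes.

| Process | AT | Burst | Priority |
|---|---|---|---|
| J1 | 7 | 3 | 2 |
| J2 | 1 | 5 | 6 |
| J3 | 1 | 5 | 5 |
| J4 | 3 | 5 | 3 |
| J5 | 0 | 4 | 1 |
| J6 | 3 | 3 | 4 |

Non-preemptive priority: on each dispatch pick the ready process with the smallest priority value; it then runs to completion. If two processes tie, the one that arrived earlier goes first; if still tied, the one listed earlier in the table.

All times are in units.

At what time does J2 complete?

Schedule: | J5 0-4 | J4 4-9 | J1 9-12 | J6 12-15 | J3 15-20 | J2 20-25 |
Completion: J1=12  J2=25  J3=20  J4=9  J5=4  J6=15
Turnaround (C−A): J1=5  J2=24  J3=19  J4=6  J5=4  J6=12

25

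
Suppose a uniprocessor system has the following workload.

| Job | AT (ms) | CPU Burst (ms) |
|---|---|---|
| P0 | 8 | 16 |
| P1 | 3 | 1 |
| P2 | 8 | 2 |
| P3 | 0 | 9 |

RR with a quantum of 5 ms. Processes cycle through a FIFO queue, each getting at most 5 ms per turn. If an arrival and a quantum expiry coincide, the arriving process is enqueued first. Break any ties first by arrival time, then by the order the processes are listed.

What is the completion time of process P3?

Timeline: | P3 0-5 | P1 5-6 | P3 6-10 | P0 10-15 | P2 15-17 | P0 17-28 |
Completion: P0=28  P1=6  P2=17  P3=10

10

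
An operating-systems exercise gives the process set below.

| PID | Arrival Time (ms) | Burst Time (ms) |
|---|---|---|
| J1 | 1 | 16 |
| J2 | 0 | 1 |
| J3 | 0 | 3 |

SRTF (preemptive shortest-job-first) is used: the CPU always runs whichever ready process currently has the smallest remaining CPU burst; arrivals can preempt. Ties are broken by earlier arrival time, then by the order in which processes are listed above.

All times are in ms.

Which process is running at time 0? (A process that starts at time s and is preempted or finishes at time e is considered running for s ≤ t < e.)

J2

Schedule: | J2 0-1 | J3 1-4 | J1 4-20 |
Completion: J1=20  J2=1  J3=4
Turnaround (C−A): J1=19  J2=1  J3=4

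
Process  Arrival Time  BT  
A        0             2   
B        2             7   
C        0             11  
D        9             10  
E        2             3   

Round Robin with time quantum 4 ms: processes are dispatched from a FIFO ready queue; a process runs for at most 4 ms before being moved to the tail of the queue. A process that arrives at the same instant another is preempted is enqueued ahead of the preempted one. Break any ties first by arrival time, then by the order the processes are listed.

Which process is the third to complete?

Schedule: | A 0-2 | C 2-6 | B 6-10 | E 10-13 | C 13-17 | D 17-21 | B 21-24 | C 24-27 | D 27-33 |
Completion: A=2  B=24  C=27  D=33  E=13
Turnaround (C−A): A=2  B=22  C=27  D=24  E=11
Finish order: A → E → B → C → D

B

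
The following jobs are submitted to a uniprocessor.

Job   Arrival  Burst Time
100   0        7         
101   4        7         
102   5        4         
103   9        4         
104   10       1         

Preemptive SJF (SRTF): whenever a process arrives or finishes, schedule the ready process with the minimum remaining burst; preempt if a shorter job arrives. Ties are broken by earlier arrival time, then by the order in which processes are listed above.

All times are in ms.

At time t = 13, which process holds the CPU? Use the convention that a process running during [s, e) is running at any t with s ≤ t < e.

103

Timeline: | 100 0-7 | 102 7-11 | 104 11-12 | 103 12-16 | 101 16-23 |
Completion: 100=7  101=23  102=11  103=16  104=12
Turnaround (C−A): 100=7  101=19  102=6  103=7  104=2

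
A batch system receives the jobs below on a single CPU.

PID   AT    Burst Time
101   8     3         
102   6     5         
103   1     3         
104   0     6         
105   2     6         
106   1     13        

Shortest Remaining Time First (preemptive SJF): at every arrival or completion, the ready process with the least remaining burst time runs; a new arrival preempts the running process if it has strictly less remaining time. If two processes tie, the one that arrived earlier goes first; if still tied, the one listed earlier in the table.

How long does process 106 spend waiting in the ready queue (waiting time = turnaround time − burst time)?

Schedule: | 104 0-1 | 103 1-4 | 104 4-9 | 101 9-12 | 102 12-17 | 105 17-23 | 106 23-36 |
Completion: 101=12  102=17  103=4  104=9  105=23  106=36
Waiting(106) = turnaround − burst = 35 − 13 = 22

22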